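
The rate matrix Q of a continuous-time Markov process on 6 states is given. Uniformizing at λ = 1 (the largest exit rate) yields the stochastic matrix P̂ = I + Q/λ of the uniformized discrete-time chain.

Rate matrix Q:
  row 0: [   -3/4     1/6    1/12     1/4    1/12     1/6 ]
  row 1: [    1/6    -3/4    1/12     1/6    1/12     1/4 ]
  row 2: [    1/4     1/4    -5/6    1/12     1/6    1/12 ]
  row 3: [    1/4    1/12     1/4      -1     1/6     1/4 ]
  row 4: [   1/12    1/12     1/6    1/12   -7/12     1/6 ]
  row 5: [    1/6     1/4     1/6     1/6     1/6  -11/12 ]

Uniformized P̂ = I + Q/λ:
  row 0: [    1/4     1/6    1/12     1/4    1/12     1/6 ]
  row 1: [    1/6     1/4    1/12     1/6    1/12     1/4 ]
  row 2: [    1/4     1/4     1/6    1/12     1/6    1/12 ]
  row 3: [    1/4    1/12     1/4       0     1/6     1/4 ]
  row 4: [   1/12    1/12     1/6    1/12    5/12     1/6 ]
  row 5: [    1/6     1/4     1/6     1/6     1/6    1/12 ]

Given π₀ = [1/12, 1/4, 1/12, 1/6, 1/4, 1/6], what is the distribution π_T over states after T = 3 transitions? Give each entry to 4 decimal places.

t=0: π = [0.0833, 0.2500, 0.0833, 0.1667, 0.2500, 0.1667]
t=1: π = [0.1736, 0.1736, 0.1528, 0.1181, 0.2014, 0.1806]
t=2: π = [0.1869, 0.1823, 0.1476, 0.1319, 0.1881, 0.1632]
t=3: π = [0.1899, 0.1811, 0.1469, 0.1323, 0.1829, 0.1670]

π = [0.1899, 0.1811, 0.1469, 0.1323, 0.1829, 0.1670]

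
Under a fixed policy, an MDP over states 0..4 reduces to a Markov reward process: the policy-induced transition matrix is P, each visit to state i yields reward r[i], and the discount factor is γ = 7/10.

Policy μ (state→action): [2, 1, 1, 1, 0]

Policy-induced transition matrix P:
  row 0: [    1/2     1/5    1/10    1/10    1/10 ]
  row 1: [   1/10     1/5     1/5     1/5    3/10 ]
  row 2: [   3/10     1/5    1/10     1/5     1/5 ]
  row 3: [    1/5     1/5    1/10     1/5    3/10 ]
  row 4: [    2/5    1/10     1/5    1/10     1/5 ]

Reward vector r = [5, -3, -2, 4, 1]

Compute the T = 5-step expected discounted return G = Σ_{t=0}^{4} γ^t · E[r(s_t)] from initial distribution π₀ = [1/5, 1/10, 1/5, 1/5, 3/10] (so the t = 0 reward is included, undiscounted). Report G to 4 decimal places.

G = 4.3461

t=0: π = [0.2000, 0.1000, 0.2000, 0.2000, 0.3000], E[r] = 1.4000, γ^t·E[r] = 1.400000, running G = 1.400000
t=1: π = [0.3300, 0.1700, 0.1400, 0.1500, 0.2100], E[r] = 1.6700, γ^t·E[r] = 1.169000, running G = 2.569000
t=2: π = [0.3380, 0.1790, 0.1380, 0.1460, 0.1990], E[r] = 1.6600, γ^t·E[r] = 0.813400, running G = 3.382400
t=3: π = [0.3371, 0.1801, 0.1378, 0.1463, 0.1987], E[r] = 1.6535, γ^t·E[r] = 0.567151, running G = 3.949551
t=4: π = [0.3366, 0.1801, 0.1379, 0.1464, 0.1989], E[r] = 1.6517, γ^t·E[r] = 0.396564, running G = 4.346114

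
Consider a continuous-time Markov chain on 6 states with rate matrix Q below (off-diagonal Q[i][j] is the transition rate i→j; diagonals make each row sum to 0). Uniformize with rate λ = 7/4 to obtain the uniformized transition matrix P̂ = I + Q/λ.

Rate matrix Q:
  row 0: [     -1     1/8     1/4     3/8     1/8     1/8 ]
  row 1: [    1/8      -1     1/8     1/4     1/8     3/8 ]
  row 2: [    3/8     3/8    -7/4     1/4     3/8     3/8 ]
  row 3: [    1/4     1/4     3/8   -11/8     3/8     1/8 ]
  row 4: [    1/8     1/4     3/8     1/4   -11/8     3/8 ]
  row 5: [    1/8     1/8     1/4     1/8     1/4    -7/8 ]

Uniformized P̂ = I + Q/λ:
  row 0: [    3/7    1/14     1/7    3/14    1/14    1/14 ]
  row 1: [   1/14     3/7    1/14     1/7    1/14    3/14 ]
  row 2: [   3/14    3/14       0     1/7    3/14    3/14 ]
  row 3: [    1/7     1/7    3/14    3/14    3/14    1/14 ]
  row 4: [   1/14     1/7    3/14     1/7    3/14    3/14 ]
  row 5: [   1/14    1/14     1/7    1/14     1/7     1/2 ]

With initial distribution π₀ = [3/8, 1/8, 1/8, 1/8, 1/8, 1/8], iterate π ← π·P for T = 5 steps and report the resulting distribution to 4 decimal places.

t=0: π = [0.3750, 0.1250, 0.1250, 0.1250, 0.1250, 0.1250]
t=1: π = [0.2321, 0.1518, 0.1339, 0.1696, 0.1339, 0.1786]
t=2: π = [0.1856, 0.1665, 0.1346, 0.1588, 0.1467, 0.2079]
t=3: π = [0.1683, 0.1719, 0.1336, 0.1526, 0.1491, 0.2245]
t=4: π = [0.1615, 0.1735, 0.1331, 0.1497, 0.1497, 0.2326]
t=5: π = [0.1588, 0.1738, 0.1328, 0.1485, 0.1498, 0.2363]

π = [0.1588, 0.1738, 0.1328, 0.1485, 0.1498, 0.2363]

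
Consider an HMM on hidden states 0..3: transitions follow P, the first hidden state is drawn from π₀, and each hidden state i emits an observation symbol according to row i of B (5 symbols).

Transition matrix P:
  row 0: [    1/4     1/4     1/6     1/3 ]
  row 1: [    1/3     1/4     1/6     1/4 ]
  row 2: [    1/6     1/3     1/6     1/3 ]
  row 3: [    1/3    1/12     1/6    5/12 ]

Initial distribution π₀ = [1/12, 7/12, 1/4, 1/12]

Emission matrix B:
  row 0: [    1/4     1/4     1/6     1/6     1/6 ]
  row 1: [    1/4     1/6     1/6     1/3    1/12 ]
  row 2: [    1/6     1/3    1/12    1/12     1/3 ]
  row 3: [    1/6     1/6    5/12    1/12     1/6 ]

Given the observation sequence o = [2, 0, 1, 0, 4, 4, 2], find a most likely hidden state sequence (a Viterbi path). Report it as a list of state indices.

path = [1, 0, 3, 3, 3, 3, 3]

t=0: δ = [1.389e-02, 9.722e-02, 2.083e-02, 3.472e-02]  (obs o_0=2)
t=1: δ = [8.102e-03, 6.076e-03, 2.701e-03, 4.051e-03]  ψ = [1, 1, 1, 1]  (obs o_1=0)
t=2: δ = [5.064e-04, 3.376e-04, 4.501e-04, 4.501e-04]  ψ = [0, 0, 0, 0]  (obs o_2=1)
t=3: δ = [3.751e-05, 3.751e-05, 1.407e-05, 3.126e-05]  ψ = [3, 2, 0, 3]  (obs o_3=0)
t=4: δ = [2.084e-06, 7.814e-07, 2.084e-06, 2.171e-06]  ψ = [1, 0, 0, 3]  (obs o_4=4)
t=5: δ = [1.206e-07, 5.788e-08, 1.206e-07, 1.507e-07]  ψ = [3, 2, 3, 3]  (obs o_5=4)
t=6: δ = [8.374e-09, 6.699e-09, 2.094e-09, 2.617e-08]  ψ = [3, 2, 3, 3]  (obs o_6=2)
backtrack: best end state = 3; path = [1, 0, 3, 3, 3, 3, 3]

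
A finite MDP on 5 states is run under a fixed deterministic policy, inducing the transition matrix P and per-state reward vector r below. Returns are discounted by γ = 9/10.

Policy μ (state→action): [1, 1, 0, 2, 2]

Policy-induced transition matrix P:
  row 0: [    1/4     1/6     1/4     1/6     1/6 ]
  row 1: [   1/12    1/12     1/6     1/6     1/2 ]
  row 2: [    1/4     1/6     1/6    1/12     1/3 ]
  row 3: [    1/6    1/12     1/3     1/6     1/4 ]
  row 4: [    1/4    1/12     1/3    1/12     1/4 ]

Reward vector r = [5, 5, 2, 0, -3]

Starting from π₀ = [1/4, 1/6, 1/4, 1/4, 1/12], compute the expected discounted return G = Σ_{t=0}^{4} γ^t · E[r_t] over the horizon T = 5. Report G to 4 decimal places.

t=0: π = [0.2500, 0.1667, 0.2500, 0.2500, 0.0833], E[r] = 2.3333, γ^t·E[r] = 2.333333, running G = 2.333333
t=1: π = [0.2014, 0.1250, 0.2431, 0.1389, 0.2917], E[r] = 1.2431, γ^t·E[r] = 1.118750, running G = 3.452083
t=2: π = [0.2176, 0.1204, 0.2552, 0.1221, 0.2847], E[r] = 1.3461, γ^t·E[r] = 1.090313, running G = 4.542396
t=3: π = [0.2198, 0.1227, 0.2526, 0.1217, 0.2832], E[r] = 1.3680, γ^t·E[r] = 0.997277, running G = 5.539673
t=4: π = [0.2194, 0.1227, 0.2525, 0.1220, 0.2834], E[r] = 1.3652, γ^t·E[r] = 0.895693, running G = 6.435367

G = 6.4354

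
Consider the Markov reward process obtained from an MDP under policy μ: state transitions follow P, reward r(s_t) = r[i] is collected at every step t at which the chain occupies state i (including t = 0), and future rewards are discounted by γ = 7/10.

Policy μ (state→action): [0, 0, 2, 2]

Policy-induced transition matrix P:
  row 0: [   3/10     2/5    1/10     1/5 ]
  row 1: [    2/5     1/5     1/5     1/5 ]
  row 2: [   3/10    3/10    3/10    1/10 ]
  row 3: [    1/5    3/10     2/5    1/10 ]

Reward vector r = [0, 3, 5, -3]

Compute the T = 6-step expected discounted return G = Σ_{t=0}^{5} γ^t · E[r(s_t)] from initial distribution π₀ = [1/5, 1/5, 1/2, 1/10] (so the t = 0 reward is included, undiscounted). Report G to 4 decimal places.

G = 5.9133

t=0: π = [0.2000, 0.2000, 0.5000, 0.1000], E[r] = 2.8000, γ^t·E[r] = 2.800000, running G = 2.800000
t=1: π = [0.3100, 0.3000, 0.2500, 0.1400], E[r] = 1.7300, γ^t·E[r] = 1.211000, running G = 4.011000
t=2: π = [0.3160, 0.3010, 0.2220, 0.1610], E[r] = 1.5300, γ^t·E[r] = 0.749700, running G = 4.760700
t=3: π = [0.3140, 0.3015, 0.2228, 0.1617], E[r] = 1.5334, γ^t·E[r] = 0.525956, running G = 5.286656
t=4: π = [0.3140, 0.3013, 0.2232, 0.1616], E[r] = 1.5352, γ^t·E[r] = 0.368602, running G = 5.655258
t=5: π = [0.3140, 0.3013, 0.2232, 0.1615], E[r] = 1.5354, γ^t·E[r] = 0.258058, running G = 5.913316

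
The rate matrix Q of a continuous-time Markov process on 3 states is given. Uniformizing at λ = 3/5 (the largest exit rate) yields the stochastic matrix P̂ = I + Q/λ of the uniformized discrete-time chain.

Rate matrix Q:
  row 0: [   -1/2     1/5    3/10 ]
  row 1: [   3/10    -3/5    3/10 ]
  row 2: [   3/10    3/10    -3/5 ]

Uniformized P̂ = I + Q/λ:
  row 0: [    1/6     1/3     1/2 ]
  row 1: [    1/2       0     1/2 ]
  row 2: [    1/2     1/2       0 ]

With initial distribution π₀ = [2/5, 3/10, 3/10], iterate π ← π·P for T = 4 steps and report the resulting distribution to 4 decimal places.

π = [0.3753, 0.2934, 0.3313]

t=0: π = [0.4000, 0.3000, 0.3000]
t=1: π = [0.3667, 0.2833, 0.3500]
t=2: π = [0.3778, 0.2972, 0.3250]
t=3: π = [0.3741, 0.2884, 0.3375]
t=4: π = [0.3753, 0.2934, 0.3313]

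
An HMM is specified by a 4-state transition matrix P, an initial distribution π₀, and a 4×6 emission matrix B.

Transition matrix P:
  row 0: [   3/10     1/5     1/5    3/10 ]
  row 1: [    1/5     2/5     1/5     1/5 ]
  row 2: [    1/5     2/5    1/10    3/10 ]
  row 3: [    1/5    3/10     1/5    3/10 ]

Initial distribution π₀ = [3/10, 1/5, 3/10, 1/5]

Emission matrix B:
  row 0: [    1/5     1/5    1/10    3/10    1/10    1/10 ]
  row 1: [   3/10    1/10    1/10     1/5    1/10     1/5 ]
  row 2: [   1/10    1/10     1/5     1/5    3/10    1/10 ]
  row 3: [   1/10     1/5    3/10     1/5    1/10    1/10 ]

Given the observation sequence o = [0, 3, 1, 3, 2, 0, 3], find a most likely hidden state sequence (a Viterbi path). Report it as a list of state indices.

path = [0, 0, 0, 0, 3, 1, 1]

t=0: δ = [6.000e-02, 6.000e-02, 3.000e-02, 2.000e-02]  (obs o_0=0)
t=1: δ = [5.400e-03, 4.800e-03, 2.400e-03, 3.600e-03]  ψ = [0, 1, 0, 0]  (obs o_1=3)
t=2: δ = [3.240e-04, 1.920e-04, 1.080e-04, 3.240e-04]  ψ = [0, 1, 0, 0]  (obs o_2=1)
t=3: δ = [2.916e-05, 1.944e-05, 1.296e-05, 1.944e-05]  ψ = [0, 3, 0, 0]  (obs o_3=3)
t=4: δ = [8.748e-07, 7.776e-07, 1.166e-06, 2.624e-06]  ψ = [0, 1, 0, 0]  (obs o_4=2)
t=5: δ = [1.050e-07, 2.362e-07, 5.249e-08, 7.873e-08]  ψ = [3, 3, 3, 3]  (obs o_5=0)
t=6: δ = [1.417e-08, 1.890e-08, 9.448e-09, 9.448e-09]  ψ = [1, 1, 1, 1]  (obs o_6=3)
backtrack: best end state = 1; path = [0, 0, 0, 0, 3, 1, 1]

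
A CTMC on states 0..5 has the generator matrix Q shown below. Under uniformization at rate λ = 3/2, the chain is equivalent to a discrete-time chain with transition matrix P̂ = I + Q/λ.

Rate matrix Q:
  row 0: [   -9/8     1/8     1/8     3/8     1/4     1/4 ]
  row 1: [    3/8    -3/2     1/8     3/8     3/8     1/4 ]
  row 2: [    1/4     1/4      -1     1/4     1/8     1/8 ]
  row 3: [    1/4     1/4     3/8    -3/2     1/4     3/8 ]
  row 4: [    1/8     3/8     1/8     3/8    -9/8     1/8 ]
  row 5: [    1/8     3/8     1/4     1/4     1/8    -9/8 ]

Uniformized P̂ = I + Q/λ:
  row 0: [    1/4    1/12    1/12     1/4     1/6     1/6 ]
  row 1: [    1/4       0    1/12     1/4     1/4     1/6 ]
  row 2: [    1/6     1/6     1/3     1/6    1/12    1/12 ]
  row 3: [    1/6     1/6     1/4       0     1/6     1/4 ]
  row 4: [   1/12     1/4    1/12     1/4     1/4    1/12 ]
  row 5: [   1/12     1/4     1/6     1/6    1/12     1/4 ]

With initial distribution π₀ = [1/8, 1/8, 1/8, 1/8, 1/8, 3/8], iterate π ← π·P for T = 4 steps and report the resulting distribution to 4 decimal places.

π = [0.1657, 0.1547, 0.1693, 0.1775, 0.1652, 0.1676]

t=0: π = [0.1250, 0.1250, 0.1250, 0.1250, 0.1250, 0.3750]
t=1: π = [0.1458, 0.1771, 0.1667, 0.1771, 0.1458, 0.1875]
t=2: π = [0.1658, 0.1528, 0.1701, 0.1762, 0.1641, 0.1710]
t=3: π = [0.1653, 0.1553, 0.1695, 0.1775, 0.1646, 0.1678]
t=4: π = [0.1657, 0.1547, 0.1693, 0.1775, 0.1652, 0.1676]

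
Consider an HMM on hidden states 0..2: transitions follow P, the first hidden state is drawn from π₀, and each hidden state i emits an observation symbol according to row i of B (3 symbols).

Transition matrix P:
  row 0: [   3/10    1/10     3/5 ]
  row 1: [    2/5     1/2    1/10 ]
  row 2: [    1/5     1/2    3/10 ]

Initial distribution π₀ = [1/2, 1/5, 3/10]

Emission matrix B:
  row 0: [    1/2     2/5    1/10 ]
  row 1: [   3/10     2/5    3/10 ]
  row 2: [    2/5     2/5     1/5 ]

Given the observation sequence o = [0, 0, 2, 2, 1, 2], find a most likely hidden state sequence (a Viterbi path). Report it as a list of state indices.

t=0: δ = [2.500e-01, 6.000e-02, 1.200e-01]  (obs o_0=0)
t=1: δ = [3.750e-02, 1.800e-02, 6.000e-02]  ψ = [0, 2, 0]  (obs o_1=0)
t=2: δ = [1.200e-03, 9.000e-03, 4.500e-03]  ψ = [2, 2, 0]  (obs o_2=2)
t=3: δ = [3.600e-04, 1.350e-03, 2.700e-04]  ψ = [1, 1, 2]  (obs o_3=2)
t=4: δ = [2.160e-04, 2.700e-04, 8.640e-05]  ψ = [1, 1, 0]  (obs o_4=1)
t=5: δ = [1.080e-05, 4.050e-05, 2.592e-05]  ψ = [1, 1, 0]  (obs o_5=2)
backtrack: best end state = 1; path = [0, 2, 1, 1, 1, 1]

path = [0, 2, 1, 1, 1, 1]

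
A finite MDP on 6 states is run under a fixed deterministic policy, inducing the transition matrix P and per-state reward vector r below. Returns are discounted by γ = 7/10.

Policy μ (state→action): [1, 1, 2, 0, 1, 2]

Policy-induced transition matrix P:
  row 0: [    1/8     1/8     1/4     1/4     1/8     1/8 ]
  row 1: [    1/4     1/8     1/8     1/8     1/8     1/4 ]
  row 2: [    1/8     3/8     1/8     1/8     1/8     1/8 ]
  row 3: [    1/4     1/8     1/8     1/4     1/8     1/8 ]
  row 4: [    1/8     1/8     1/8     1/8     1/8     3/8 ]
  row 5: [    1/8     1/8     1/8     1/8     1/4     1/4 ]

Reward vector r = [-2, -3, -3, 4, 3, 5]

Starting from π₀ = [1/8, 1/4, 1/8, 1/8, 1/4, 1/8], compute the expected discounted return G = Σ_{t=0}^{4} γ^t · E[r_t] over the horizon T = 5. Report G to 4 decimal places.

t=0: π = [0.1250, 0.2500, 0.1250, 0.1250, 0.2500, 0.1250], E[r] = 0.5000, γ^t·E[r] = 0.500000, running G = 0.500000
t=1: π = [0.1719, 0.1563, 0.1406, 0.1563, 0.1406, 0.2344], E[r] = 0.9844, γ^t·E[r] = 0.689063, running G = 1.189063
t=2: π = [0.1641, 0.1602, 0.1465, 0.1660, 0.1543, 0.2090], E[r] = 0.9238, γ^t·E[r] = 0.452676, running G = 1.641738
t=3: π = [0.1658, 0.1616, 0.1455, 0.1663, 0.1511, 0.2097], E[r] = 0.9141, γ^t·E[r] = 0.313523, running G = 1.955262
t=4: π = [0.1660, 0.1614, 0.1457, 0.1665, 0.1512, 0.2092], E[r] = 0.9124, γ^t·E[r] = 0.219063, running G = 2.174325

G = 2.1743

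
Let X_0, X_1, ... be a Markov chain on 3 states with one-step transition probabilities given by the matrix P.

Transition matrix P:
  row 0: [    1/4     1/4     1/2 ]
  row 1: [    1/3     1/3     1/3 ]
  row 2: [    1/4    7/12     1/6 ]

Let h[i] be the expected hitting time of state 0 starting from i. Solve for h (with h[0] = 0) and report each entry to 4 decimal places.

h = [0.0000, 3.2308, 3.4615]

First-step conditioning: h[0] = 0; for i ≠ 0, h[i] = 1 + Σ_k P[i][k]·h[k].
  h[1] = 1 + 1/3·h[1] + 1/3·h[2]
  h[2] = 1 + 7/12·h[1] + 1/6·h[2]
Solving the 2×2 linear system over states ≠ 0 gives exactly h = [0, 42/13, 45/13] (h[0] = 0 is the target).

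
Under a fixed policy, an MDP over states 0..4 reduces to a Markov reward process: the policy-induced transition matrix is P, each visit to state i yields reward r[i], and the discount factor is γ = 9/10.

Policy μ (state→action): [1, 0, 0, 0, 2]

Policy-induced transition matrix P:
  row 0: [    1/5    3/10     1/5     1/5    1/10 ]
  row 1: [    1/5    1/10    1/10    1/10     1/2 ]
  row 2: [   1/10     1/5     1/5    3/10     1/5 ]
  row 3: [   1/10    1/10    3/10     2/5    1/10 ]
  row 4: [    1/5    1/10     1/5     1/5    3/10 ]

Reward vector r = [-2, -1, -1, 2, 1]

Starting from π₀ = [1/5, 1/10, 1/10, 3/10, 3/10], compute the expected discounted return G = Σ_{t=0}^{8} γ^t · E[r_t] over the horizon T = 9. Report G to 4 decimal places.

t=0: π = [0.2000, 0.1000, 0.1000, 0.3000, 0.3000], E[r] = 0.3000, γ^t·E[r] = 0.300000, running G = 0.300000
t=1: π = [0.1600, 0.1500, 0.2200, 0.2600, 0.2100], E[r] = 0.0400, γ^t·E[r] = 0.036000, running G = 0.336000
t=2: π = [0.1520, 0.1540, 0.2110, 0.2590, 0.2240], E[r] = 0.0730, γ^t·E[r] = 0.059130, running G = 0.395130
t=3: π = [0.1530, 0.1515, 0.2105, 0.2575, 0.2275], E[r] = 0.0745, γ^t·E[r] = 0.054311, running G = 0.449441
t=4: π = [0.1532, 0.1517, 0.2106, 0.2574, 0.2272], E[r] = 0.0733, γ^t·E[r] = 0.048092, running G = 0.497533
t=5: π = [0.1532, 0.1517, 0.2106, 0.2574, 0.2272], E[r] = 0.0732, γ^t·E[r] = 0.043239, running G = 0.540771
t=6: π = [0.1532, 0.1517, 0.2106, 0.2574, 0.2272], E[r] = 0.0732, γ^t·E[r] = 0.038911, running G = 0.579682
t=7: π = [0.1532, 0.1517, 0.2106, 0.2574, 0.2272], E[r] = 0.0732, γ^t·E[r] = 0.035016, running G = 0.614698
t=8: π = [0.1532, 0.1517, 0.2106, 0.2574, 0.2272], E[r] = 0.0732, γ^t·E[r] = 0.031514, running G = 0.646212

G = 0.6462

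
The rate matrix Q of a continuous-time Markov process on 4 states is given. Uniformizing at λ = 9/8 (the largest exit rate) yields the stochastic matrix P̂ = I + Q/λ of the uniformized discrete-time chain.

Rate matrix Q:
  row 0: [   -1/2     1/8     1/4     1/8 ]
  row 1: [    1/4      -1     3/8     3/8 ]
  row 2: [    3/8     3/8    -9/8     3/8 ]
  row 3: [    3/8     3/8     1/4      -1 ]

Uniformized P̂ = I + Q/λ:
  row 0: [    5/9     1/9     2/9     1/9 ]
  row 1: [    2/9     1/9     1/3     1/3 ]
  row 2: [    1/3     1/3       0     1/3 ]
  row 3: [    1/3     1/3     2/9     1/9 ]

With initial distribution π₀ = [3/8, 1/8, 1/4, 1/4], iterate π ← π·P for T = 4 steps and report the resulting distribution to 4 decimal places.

π = [0.3999, 0.1996, 0.2007, 0.1999]

t=0: π = [0.3750, 0.1250, 0.2500, 0.2500]
t=1: π = [0.4028, 0.2222, 0.1806, 0.1944]
t=2: π = [0.3981, 0.1944, 0.2068, 0.2006]
t=3: π = [0.4002, 0.2016, 0.1979, 0.2003]
t=4: π = [0.3999, 0.1996, 0.2007, 0.1999]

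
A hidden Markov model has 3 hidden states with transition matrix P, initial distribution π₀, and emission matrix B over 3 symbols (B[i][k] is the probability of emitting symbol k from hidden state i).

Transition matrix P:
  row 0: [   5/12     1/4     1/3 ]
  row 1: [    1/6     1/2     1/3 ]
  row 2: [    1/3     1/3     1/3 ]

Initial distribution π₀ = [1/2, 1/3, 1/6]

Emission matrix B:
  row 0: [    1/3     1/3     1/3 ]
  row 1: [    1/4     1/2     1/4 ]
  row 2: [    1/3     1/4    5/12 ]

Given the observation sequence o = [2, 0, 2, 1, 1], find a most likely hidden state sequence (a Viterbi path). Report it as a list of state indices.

t=0: δ = [1.667e-01, 8.333e-02, 6.944e-02]  (obs o_0=2)
t=1: δ = [2.315e-02, 1.042e-02, 1.852e-02]  ψ = [0, 0, 0]  (obs o_1=0)
t=2: δ = [3.215e-03, 1.543e-03, 3.215e-03]  ψ = [0, 2, 0]  (obs o_2=2)
t=3: δ = [4.465e-04, 5.358e-04, 2.679e-04]  ψ = [0, 2, 0]  (obs o_3=1)
t=4: δ = [6.202e-05, 1.340e-04, 4.465e-05]  ψ = [0, 1, 1]  (obs o_4=1)
backtrack: best end state = 1; path = [0, 0, 2, 1, 1]

path = [0, 0, 2, 1, 1]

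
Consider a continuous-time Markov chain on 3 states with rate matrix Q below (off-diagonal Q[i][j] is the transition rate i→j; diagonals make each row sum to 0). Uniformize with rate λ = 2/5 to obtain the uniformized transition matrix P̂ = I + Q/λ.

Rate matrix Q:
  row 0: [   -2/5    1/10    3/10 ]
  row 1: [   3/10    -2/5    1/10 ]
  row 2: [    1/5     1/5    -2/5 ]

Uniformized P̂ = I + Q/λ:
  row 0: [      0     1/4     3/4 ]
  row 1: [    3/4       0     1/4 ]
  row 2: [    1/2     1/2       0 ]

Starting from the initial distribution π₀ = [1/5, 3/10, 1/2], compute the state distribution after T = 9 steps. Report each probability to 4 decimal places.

π = [0.3778, 0.2695, 0.3527]

t=0: π = [0.2000, 0.3000, 0.5000]
t=1: π = [0.4750, 0.3000, 0.2250]
t=2: π = [0.3375, 0.2313, 0.4313]
t=3: π = [0.3891, 0.3000, 0.3109]
t=4: π = [0.3805, 0.2527, 0.3668]
t=5: π = [0.3729, 0.2785, 0.3485]
t=6: π = [0.3832, 0.2675, 0.3493]
t=7: π = [0.3753, 0.2705, 0.3542]
t=8: π = [0.3800, 0.2709, 0.3491]
t=9: π = [0.3778, 0.2695, 0.3527]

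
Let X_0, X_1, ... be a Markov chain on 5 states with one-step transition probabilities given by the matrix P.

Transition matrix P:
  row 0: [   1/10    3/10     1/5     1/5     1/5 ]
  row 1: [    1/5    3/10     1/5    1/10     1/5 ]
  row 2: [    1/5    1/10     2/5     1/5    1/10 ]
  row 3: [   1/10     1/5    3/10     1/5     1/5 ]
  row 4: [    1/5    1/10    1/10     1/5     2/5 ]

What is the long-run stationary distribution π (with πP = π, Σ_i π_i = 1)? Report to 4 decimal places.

π = [0.1654, 0.1890, 0.2452, 0.1811, 0.2193]

Balance equations π_j = Σ_i π_i·P[i][j]:
  π_0 = 1/10·π_0 + 1/5·π_1 + 1/5·π_2 + 1/10·π_3 + 1/5·π_4
  π_1 = 3/10·π_0 + 3/10·π_1 + 1/10·π_2 + 1/5·π_3 + 1/10·π_4
  π_2 = 1/5·π_0 + 1/5·π_1 + 2/5·π_2 + 3/10·π_3 + 1/10·π_4
  π_3 = 1/5·π_0 + 1/10·π_1 + 1/5·π_2 + 1/5·π_3 + 1/5·π_4
  normalize: π_0 + π_1 + π_2 + π_3 + π_4 = 1
Solving the linear system gives exactly π = [21/127, 24/127, 218/889, 23/127, 195/889].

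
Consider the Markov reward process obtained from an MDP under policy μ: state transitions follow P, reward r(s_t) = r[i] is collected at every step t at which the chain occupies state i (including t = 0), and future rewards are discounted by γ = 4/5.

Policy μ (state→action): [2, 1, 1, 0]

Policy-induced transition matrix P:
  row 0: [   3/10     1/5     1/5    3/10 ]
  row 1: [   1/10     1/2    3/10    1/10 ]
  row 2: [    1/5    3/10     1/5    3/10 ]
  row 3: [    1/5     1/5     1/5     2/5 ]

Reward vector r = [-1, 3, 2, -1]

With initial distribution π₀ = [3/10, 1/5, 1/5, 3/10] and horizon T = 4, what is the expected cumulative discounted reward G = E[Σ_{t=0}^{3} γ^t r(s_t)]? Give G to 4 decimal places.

t=0: π = [0.3000, 0.2000, 0.2000, 0.3000], E[r] = 0.4000, γ^t·E[r] = 0.400000, running G = 0.400000
t=1: π = [0.2100, 0.2800, 0.2200, 0.2900], E[r] = 0.7800, γ^t·E[r] = 0.624000, running G = 1.024000
t=2: π = [0.1930, 0.3060, 0.2280, 0.2730], E[r] = 0.9080, γ^t·E[r] = 0.581120, running G = 1.605120
t=3: π = [0.1887, 0.3146, 0.2306, 0.2661], E[r] = 0.9502, γ^t·E[r] = 0.486502, running G = 2.091622

G = 2.0916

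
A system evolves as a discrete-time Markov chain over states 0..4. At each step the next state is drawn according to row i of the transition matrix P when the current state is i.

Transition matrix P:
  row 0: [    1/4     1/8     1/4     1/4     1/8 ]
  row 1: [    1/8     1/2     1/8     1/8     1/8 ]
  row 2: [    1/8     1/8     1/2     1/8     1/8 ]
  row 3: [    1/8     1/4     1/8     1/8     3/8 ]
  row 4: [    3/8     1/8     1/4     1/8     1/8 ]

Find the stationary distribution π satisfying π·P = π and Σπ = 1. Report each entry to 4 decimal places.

Balance equations π_j = Σ_i π_i·P[i][j]:
  π_0 = 1/4·π_0 + 1/8·π_1 + 1/8·π_2 + 1/8·π_3 + 3/8·π_4
  π_1 = 1/8·π_0 + 1/2·π_1 + 1/8·π_2 + 1/4·π_3 + 1/8·π_4
  π_2 = 1/4·π_0 + 1/8·π_1 + 1/2·π_2 + 1/8·π_3 + 1/4·π_4
  π_3 = 1/4·π_0 + 1/8·π_1 + 1/8·π_2 + 1/8·π_3 + 1/8·π_4
  normalize: π_0 + π_1 + π_2 + π_3 + π_4 = 1
Solving the linear system gives exactly π = [7/37, 17/74, 10/37, 11/74, 6/37].

π = [0.1892, 0.2297, 0.2703, 0.1486, 0.1622]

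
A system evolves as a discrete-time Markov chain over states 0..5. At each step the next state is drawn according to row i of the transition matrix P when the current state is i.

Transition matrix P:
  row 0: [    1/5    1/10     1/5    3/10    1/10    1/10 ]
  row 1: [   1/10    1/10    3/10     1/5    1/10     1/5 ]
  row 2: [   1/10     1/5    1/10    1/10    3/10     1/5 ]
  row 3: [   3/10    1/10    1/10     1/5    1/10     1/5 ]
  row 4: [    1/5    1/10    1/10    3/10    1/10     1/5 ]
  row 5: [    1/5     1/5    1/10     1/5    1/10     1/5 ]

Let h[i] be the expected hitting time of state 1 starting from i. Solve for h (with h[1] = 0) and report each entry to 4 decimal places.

First-step conditioning: h[1] = 0; for i ≠ 1, h[i] = 1 + Σ_k P[i][k]·h[k].
  h[0] = 1 + 1/5·h[0] + 1/5·h[2] + 3/10·h[3] + 1/10·h[4] + 1/10·h[5]
  h[2] = 1 + 1/10·h[0] + 1/10·h[2] + 1/10·h[3] + 3/10·h[4] + 1/5·h[5]
  h[3] = 1 + 3/10·h[0] + 1/10·h[2] + 1/5·h[3] + 1/10·h[4] + 1/5·h[5]
  h[4] = 1 + 1/5·h[0] + 1/10·h[2] + 3/10·h[3] + 1/10·h[4] + 1/5·h[5]
  h[5] = 1 + 1/5·h[0] + 1/10·h[2] + 1/5·h[3] + 1/10·h[4] + 1/5·h[5]
Solving the 5×5 linear system over states ≠ 1 gives exactly h = [100/13, 0, 90/13, 100/13, 100/13, 90/13] (h[1] = 0 is the target).

h = [7.6923, 0.0000, 6.9231, 7.6923, 7.6923, 6.9231]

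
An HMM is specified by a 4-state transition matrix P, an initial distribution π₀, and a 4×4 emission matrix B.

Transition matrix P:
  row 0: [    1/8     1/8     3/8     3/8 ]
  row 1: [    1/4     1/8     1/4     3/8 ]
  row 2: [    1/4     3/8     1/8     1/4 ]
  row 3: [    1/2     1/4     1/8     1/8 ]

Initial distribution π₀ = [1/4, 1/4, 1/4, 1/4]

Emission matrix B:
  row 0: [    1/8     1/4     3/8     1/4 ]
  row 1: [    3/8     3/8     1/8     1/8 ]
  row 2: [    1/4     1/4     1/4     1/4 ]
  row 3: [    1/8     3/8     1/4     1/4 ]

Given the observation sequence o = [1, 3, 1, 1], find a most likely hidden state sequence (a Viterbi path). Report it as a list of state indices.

path = [3, 0, 3, 0]

t=0: δ = [6.250e-02, 9.375e-02, 6.250e-02, 9.375e-02]  (obs o_0=1)
t=1: δ = [1.172e-02, 2.930e-03, 5.859e-03, 8.789e-03]  ψ = [3, 2, 0, 1]  (obs o_1=3)
t=2: δ = [1.099e-03, 8.240e-04, 1.099e-03, 1.648e-03]  ψ = [3, 2, 0, 0]  (obs o_2=1)
t=3: δ = [2.060e-04, 1.545e-04, 1.030e-04, 1.545e-04]  ψ = [3, 2, 0, 0]  (obs o_3=1)
backtrack: best end state = 0; path = [3, 0, 3, 0]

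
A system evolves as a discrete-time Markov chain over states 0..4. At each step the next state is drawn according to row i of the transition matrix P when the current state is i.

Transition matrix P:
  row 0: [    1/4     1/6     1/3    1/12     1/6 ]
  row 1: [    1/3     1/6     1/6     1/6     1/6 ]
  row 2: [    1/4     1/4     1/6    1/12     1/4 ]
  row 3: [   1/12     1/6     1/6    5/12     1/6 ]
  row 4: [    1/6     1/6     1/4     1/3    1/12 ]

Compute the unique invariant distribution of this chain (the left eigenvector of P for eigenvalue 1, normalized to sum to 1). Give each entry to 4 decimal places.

π = [0.2158, 0.1847, 0.2169, 0.2120, 0.1705]

Balance equations π_j = Σ_i π_i·P[i][j]:
  π_0 = 1/4·π_0 + 1/3·π_1 + 1/4·π_2 + 1/12·π_3 + 1/6·π_4
  π_1 = 1/6·π_0 + 1/6·π_1 + 1/4·π_2 + 1/6·π_3 + 1/6·π_4
  π_2 = 1/3·π_0 + 1/6·π_1 + 1/6·π_2 + 1/6·π_3 + 1/4·π_4
  π_3 = 1/12·π_0 + 1/6·π_1 + 1/12·π_2 + 5/12·π_3 + 1/3·π_4
  normalize: π_0 + π_1 + π_2 + π_3 + π_4 = 1
Solving the linear system gives exactly π = [643/2979, 1651/8937, 646/2979, 1895/8937, 508/2979].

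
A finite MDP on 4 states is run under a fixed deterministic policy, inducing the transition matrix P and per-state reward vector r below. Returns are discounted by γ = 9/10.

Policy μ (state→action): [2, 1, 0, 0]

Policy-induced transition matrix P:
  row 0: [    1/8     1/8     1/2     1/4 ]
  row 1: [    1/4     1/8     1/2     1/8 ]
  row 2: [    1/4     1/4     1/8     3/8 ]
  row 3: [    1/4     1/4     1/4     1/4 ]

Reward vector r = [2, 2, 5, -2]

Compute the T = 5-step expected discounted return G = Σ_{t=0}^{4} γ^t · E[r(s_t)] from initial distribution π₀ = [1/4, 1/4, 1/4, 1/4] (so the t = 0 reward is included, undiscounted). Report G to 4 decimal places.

G = 7.6943

t=0: π = [0.2500, 0.2500, 0.2500, 0.2500], E[r] = 1.7500, γ^t·E[r] = 1.750000, running G = 1.750000
t=1: π = [0.2188, 0.1875, 0.3438, 0.2500], E[r] = 2.0313, γ^t·E[r] = 1.828125, running G = 3.578125
t=2: π = [0.2227, 0.1992, 0.3086, 0.2695], E[r] = 1.8477, γ^t·E[r] = 1.496602, running G = 5.074727
t=3: π = [0.2222, 0.1973, 0.3169, 0.2637], E[r] = 1.8960, γ^t·E[r] = 1.382181, running G = 6.456908
t=4: π = [0.2222, 0.1976, 0.3152, 0.2650], E[r] = 1.8859, γ^t·E[r] = 1.237356, running G = 7.694263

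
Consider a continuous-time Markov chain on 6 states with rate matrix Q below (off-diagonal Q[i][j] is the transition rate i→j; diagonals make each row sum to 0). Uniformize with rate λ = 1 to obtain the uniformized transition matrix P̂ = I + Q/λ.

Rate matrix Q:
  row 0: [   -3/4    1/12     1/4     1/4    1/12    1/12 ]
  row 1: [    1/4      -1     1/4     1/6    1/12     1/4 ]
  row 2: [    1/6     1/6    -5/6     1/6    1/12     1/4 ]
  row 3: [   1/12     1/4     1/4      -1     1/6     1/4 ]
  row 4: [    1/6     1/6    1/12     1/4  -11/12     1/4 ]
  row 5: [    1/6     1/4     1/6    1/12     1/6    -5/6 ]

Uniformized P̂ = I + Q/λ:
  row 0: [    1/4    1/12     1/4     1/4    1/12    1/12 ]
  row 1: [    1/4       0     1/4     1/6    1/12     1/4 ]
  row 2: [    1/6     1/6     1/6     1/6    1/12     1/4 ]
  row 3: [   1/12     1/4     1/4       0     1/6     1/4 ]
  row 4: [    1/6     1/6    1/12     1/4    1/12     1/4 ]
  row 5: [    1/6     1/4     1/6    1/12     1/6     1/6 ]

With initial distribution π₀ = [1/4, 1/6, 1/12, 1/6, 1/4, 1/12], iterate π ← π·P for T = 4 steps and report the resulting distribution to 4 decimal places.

π = [0.1822, 0.1552, 0.1979, 0.1493, 0.1128, 0.2026]

t=0: π = [0.2500, 0.1667, 0.0833, 0.1667, 0.2500, 0.0833]
t=1: π = [0.1875, 0.1389, 0.1944, 0.1736, 0.1042, 0.2014]
t=2: π = [0.1794, 0.1591, 0.1997, 0.1453, 0.1146, 0.2020]
t=3: π = [0.1828, 0.1541, 0.1974, 0.1501, 0.1123, 0.2033]
t=4: π = [0.1822, 0.1552, 0.1979, 0.1493, 0.1128, 0.2026]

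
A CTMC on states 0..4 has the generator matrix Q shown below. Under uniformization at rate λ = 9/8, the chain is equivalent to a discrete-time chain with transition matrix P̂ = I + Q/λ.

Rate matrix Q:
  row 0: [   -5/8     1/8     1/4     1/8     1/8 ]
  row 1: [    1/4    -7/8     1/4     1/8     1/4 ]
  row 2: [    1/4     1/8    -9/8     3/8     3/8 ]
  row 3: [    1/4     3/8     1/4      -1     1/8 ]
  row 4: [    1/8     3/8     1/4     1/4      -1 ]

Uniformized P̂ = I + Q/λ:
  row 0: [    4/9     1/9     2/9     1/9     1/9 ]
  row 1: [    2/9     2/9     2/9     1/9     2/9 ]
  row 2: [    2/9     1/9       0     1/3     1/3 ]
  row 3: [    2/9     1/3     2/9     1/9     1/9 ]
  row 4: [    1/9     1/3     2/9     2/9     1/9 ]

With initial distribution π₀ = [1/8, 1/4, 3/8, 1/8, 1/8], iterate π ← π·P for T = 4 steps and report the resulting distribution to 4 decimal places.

t=0: π = [0.1250, 0.2500, 0.3750, 0.1250, 0.1250]
t=1: π = [0.2361, 0.1944, 0.1389, 0.2083, 0.2222]
t=2: π = [0.2500, 0.2284, 0.1914, 0.1667, 0.1636]
t=3: π = [0.2596, 0.2099, 0.1797, 0.1718, 0.1790]
t=4: π = [0.2600, 0.2124, 0.1823, 0.1709, 0.1744]

π = [0.2600, 0.2124, 0.1823, 0.1709, 0.1744]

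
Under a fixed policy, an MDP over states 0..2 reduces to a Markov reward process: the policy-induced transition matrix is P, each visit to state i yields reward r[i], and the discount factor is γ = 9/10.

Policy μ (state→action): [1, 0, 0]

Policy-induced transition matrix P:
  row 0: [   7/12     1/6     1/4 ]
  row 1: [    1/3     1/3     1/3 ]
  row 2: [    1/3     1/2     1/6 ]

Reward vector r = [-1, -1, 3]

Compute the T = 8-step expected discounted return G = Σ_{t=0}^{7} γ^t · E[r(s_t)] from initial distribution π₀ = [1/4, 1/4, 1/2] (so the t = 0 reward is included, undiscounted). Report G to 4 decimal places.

t=0: π = [0.2500, 0.2500, 0.5000], E[r] = 1.0000, γ^t·E[r] = 1.000000, running G = 1.000000
t=1: π = [0.3958, 0.3750, 0.2292], E[r] = -0.0833, γ^t·E[r] = -0.075000, running G = 0.925000
t=2: π = [0.4323, 0.3056, 0.2622], E[r] = 0.0486, γ^t·E[r] = 0.039375, running G = 0.964375
t=3: π = [0.4414, 0.3050, 0.2536], E[r] = 0.0145, γ^t·E[r] = 0.010547, running G = 0.974922
t=4: π = [0.4437, 0.3020, 0.2543], E[r] = 0.0171, γ^t·E[r] = 0.011232, running G = 0.986154
t=5: π = [0.4443, 0.3018, 0.2540], E[r] = 0.0159, γ^t·E[r] = 0.009400, running G = 0.995554
t=6: π = [0.4444, 0.3016, 0.2540], E[r] = 0.0159, γ^t·E[r] = 0.008465, running G = 1.004019
t=7: π = [0.4444, 0.3016, 0.2540], E[r] = 0.0159, γ^t·E[r] = 0.007595, running G = 1.011614

G = 1.0116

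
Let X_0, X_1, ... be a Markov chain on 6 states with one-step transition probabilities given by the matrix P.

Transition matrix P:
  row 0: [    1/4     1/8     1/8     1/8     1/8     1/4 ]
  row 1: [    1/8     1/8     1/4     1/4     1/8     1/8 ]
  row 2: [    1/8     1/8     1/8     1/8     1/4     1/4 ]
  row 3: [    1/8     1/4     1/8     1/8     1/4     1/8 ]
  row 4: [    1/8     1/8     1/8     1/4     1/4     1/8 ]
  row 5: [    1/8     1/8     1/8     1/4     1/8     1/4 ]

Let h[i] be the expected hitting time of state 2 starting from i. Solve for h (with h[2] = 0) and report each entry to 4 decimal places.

h = [6.9655, 6.0828, 0.0000, 6.8552, 6.9517, 6.9517]

First-step conditioning: h[2] = 0; for i ≠ 2, h[i] = 1 + Σ_k P[i][k]·h[k].
  h[0] = 1 + 1/4·h[0] + 1/8·h[1] + 1/8·h[3] + 1/8·h[4] + 1/4·h[5]
  h[1] = 1 + 1/8·h[0] + 1/8·h[1] + 1/4·h[3] + 1/8·h[4] + 1/8·h[5]
  h[3] = 1 + 1/8·h[0] + 1/4·h[1] + 1/8·h[3] + 1/4·h[4] + 1/8·h[5]
  h[4] = 1 + 1/8·h[0] + 1/8·h[1] + 1/4·h[3] + 1/4·h[4] + 1/8·h[5]
  h[5] = 1 + 1/8·h[0] + 1/8·h[1] + 1/4·h[3] + 1/8·h[4] + 1/4·h[5]
Solving the 5×5 linear system over states ≠ 2 gives exactly h = [202/29, 882/145, 0, 994/145, 1008/145, 1008/145] (h[2] = 0 is the target).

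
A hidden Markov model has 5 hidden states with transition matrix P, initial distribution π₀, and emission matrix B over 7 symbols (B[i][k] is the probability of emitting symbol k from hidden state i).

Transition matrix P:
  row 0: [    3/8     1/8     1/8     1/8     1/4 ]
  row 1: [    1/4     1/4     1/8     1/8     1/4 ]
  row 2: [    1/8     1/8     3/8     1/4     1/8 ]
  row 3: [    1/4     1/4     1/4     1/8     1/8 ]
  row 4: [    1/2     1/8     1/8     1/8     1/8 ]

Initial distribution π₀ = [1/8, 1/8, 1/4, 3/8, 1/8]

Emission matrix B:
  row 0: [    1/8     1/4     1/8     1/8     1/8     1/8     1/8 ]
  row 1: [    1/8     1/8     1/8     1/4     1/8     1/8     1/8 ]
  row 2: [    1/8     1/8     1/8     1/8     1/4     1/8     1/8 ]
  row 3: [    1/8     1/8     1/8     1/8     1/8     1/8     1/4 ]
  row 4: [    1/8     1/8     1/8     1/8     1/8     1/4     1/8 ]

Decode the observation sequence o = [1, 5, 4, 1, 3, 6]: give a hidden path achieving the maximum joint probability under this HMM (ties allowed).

t=0: δ = [3.125e-02, 1.562e-02, 3.125e-02, 4.688e-02, 1.562e-02]  (obs o_0=1)
t=1: δ = [1.465e-03, 1.465e-03, 1.465e-03, 9.766e-04, 1.953e-03]  ψ = [0, 3, 2, 2, 0]  (obs o_1=5)
t=2: δ = [1.221e-04, 4.578e-05, 1.373e-04, 4.578e-05, 4.578e-05]  ψ = [4, 1, 2, 2, 0]  (obs o_2=4)
t=3: δ = [1.144e-05, 2.146e-06, 6.437e-06, 4.292e-06, 3.815e-06]  ψ = [0, 2, 2, 2, 0]  (obs o_3=1)
t=4: δ = [5.364e-07, 3.576e-07, 3.017e-07, 2.012e-07, 3.576e-07]  ψ = [0, 0, 2, 2, 0]  (obs o_4=3)
t=5: δ = [2.515e-08, 1.118e-08, 1.414e-08, 1.886e-08, 1.676e-08]  ψ = [0, 1, 2, 2, 0]  (obs o_5=6)
backtrack: best end state = 0; path = [0, 4, 0, 0, 0, 0]

path = [0, 4, 0, 0, 0, 0]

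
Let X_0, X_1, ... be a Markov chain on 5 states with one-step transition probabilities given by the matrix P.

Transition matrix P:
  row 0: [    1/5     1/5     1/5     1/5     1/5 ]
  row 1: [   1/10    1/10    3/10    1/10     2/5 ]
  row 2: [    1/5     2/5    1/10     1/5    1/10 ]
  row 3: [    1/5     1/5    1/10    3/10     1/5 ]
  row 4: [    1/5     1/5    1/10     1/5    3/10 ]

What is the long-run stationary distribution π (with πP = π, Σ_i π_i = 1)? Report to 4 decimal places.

Balance equations π_j = Σ_i π_i·P[i][j]:
  π_0 = 1/5·π_0 + 1/10·π_1 + 1/5·π_2 + 1/5·π_3 + 1/5·π_4
  π_1 = 1/5·π_0 + 1/10·π_1 + 2/5·π_2 + 1/5·π_3 + 1/5·π_4
  π_2 = 1/5·π_0 + 3/10·π_1 + 1/10·π_2 + 1/10·π_3 + 1/10·π_4
  π_3 = 1/5·π_0 + 1/10·π_1 + 1/5·π_2 + 3/10·π_3 + 1/5·π_4
  normalize: π_0 + π_1 + π_2 + π_3 + π_4 = 1
Solving the linear system gives exactly π = [95/531, 112/531, 85/531, 950/4779, 1201/4779].

π = [0.1789, 0.2109, 0.1601, 0.1988, 0.2513]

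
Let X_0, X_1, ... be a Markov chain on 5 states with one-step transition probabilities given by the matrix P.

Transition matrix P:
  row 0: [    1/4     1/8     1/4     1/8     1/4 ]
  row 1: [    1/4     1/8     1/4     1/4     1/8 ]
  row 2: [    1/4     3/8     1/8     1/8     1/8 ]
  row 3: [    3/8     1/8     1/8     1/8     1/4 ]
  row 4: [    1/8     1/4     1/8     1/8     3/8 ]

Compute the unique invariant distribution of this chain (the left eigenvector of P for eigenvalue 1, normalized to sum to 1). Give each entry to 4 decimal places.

Balance equations π_j = Σ_i π_i·P[i][j]:
  π_0 = 1/4·π_0 + 1/4·π_1 + 1/4·π_2 + 3/8·π_3 + 1/8·π_4
  π_1 = 1/8·π_0 + 1/8·π_1 + 3/8·π_2 + 1/8·π_3 + 1/4·π_4
  π_2 = 1/4·π_0 + 1/4·π_1 + 1/8·π_2 + 1/8·π_3 + 1/8·π_4
  π_3 = 1/8·π_0 + 1/4·π_1 + 1/8·π_2 + 1/8·π_3 + 1/8·π_4
  normalize: π_0 + π_1 + π_2 + π_3 + π_4 = 1
Solving the linear system gives exactly π = [88/367, 73/367, 66/367, 55/367, 85/367].

π = [0.2398, 0.1989, 0.1798, 0.1499, 0.2316]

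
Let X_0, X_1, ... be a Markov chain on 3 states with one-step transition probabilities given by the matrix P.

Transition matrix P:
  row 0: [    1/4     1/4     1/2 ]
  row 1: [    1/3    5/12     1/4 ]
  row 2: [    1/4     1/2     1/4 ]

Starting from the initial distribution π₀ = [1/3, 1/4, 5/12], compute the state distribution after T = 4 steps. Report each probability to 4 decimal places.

t=0: π = [0.3333, 0.2500, 0.4167]
t=1: π = [0.2708, 0.3958, 0.3333]
t=2: π = [0.2830, 0.3993, 0.3177]
t=3: π = [0.2833, 0.3960, 0.3207]
t=4: π = [0.2830, 0.3962, 0.3208]

π = [0.2830, 0.3962, 0.3208]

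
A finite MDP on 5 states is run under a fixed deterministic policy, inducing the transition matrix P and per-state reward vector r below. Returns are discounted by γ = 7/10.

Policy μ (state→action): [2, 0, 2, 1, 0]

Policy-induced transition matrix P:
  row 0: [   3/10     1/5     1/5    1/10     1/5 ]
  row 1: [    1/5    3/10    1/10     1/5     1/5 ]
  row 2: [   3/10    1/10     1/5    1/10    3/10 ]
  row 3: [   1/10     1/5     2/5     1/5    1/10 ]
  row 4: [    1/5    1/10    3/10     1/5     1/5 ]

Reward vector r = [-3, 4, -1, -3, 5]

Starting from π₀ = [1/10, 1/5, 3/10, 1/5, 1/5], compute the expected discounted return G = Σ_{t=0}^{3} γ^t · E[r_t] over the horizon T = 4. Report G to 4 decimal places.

t=0: π = [0.1000, 0.2000, 0.3000, 0.2000, 0.2000], E[r] = 0.6000, γ^t·E[r] = 0.600000, running G = 0.600000
t=1: π = [0.2200, 0.1700, 0.2400, 0.1600, 0.2100], E[r] = 0.3500, γ^t·E[r] = 0.245000, running G = 0.845000
t=2: π = [0.2300, 0.1720, 0.2360, 0.1540, 0.2080], E[r] = 0.3400, γ^t·E[r] = 0.166600, running G = 1.011600
t=3: π = [0.2312, 0.1728, 0.2344, 0.1534, 0.2082], E[r] = 0.3440, γ^t·E[r] = 0.117992, running G = 1.129592

G = 1.1296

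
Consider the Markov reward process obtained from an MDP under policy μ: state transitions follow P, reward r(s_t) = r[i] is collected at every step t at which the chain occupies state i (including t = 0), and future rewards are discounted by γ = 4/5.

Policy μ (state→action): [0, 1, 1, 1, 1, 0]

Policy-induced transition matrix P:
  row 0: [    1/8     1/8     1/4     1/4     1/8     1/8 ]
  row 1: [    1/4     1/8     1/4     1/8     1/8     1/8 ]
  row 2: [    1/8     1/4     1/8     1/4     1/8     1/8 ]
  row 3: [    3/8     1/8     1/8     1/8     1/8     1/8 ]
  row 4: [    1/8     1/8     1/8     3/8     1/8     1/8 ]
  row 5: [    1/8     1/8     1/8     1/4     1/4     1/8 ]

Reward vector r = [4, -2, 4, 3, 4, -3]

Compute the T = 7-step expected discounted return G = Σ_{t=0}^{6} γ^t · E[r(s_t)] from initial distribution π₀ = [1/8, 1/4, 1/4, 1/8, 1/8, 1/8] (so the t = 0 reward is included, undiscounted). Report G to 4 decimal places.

G = 7.4354

t=0: π = [0.1250, 0.2500, 0.2500, 0.1250, 0.1250, 0.1250], E[r] = 1.5000, γ^t·E[r] = 1.500000, running G = 1.500000
t=1: π = [0.1875, 0.1563, 0.1719, 0.2188, 0.1406, 0.1250], E[r] = 1.9688, γ^t·E[r] = 1.575000, running G = 3.075000
t=2: π = [0.1992, 0.1465, 0.1680, 0.2207, 0.1406, 0.1250], E[r] = 2.0254, γ^t·E[r] = 1.296250, running G = 4.371250
t=3: π = [0.1985, 0.1460, 0.1682, 0.2217, 0.1406, 0.1250], E[r] = 2.0273, γ^t·E[r] = 1.038000, running G = 5.409250
t=4: π = [0.1987, 0.1460, 0.1681, 0.2216, 0.1406, 0.1250], E[r] = 2.0272, γ^t·E[r] = 0.830350, running G = 6.239600
t=5: π = [0.1987, 0.1460, 0.1681, 0.2216, 0.1406, 0.1250], E[r] = 2.0273, γ^t·E[r] = 0.664316, running G = 6.903916
t=6: π = [0.1987, 0.1460, 0.1681, 0.2216, 0.1406, 0.1250], E[r] = 2.0273, γ^t·E[r] = 0.531447, running G = 7.435364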